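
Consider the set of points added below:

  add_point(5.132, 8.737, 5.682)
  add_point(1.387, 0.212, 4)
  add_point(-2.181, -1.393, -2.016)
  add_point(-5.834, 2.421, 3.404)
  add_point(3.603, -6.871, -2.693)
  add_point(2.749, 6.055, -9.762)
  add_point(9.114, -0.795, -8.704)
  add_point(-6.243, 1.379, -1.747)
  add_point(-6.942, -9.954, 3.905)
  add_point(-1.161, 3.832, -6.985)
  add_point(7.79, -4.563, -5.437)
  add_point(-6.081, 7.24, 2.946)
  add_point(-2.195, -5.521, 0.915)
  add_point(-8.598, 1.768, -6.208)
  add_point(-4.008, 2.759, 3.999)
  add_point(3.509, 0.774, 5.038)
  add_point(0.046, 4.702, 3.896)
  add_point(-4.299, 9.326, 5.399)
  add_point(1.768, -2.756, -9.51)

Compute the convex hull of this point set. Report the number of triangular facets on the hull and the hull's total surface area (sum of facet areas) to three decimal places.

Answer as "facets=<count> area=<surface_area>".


Points on the hull: [0, 4, 5, 6, 8, 10, 11, 13, 15, 17, 18] (11 of 19).

Facet areas (half cross-product norm):
  f1: (p5, p0, p6) → 74.3122
  f2: (p18, p8, p13) → 89.8599
  f3: (p18, p5, p13) → 50.2169
  f4: (p18, p5, p6) → 31.6573
  f5: (p11, p8, p13) → 83.7341
  f6: (p15, p0, p8) → 33.0126
  f7: (p4, p18, p8) → 48.7296
  f8: (p4, p15, p8) → 68.2058
  f9: (p17, p5, p0) → 73.8724
  f10: (p17, p5, p13) → 89.4542
  f11: (p17, p11, p13) → 6.2293
  f12: (p17, p0, p8) → 91.9901
  f13: (p17, p11, p8) → 26.4490
  f14: (p10, p4, p15) → 29.9031
  f15: (p10, p0, p6) → 44.9549
  f16: (p10, p15, p0) → 46.4062
  f17: (p10, p18, p6) → 18.3486
  f18: (p10, p4, p18) → 20.0496
Σ area = 927.386

Check V−E+F: 11 − 27 + 18 = 2.

facets=18 area=927.386


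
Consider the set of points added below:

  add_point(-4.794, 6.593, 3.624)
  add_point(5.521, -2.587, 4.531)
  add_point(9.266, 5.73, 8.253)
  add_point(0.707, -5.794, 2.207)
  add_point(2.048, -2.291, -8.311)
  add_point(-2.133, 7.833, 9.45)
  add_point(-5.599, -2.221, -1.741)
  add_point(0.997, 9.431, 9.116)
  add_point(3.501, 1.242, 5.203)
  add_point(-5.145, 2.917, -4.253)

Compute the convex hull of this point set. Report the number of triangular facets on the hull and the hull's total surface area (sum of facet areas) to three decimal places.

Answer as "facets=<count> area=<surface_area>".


facets=14 area=584.623

Extreme-point indices: [0, 1, 2, 3, 4, 5, 6, 7, 9] — 9 of 10 on the boundary.

Per-facet area ½‖(b−a)×(c−a)‖:
  f1: (p3, p5, p6) → 61.9033
  f2: (p3, p4, p6) → 40.0507
  f3: (p9, p4, p6) → 27.2073
  f4: (p1, p5, p2) → 56.4546
  f5: (p1, p3, p5) → 42.9307
  f6: (p1, p4, p2) → 58.6954
  f7: (p1, p3, p4) → 34.6417
  f8: (p0, p5, p6) → 25.4659
  f9: (p0, p9, p6) → 24.9529
  f10: (p7, p4, p2) → 89.6089
  f11: (p7, p9, p4) → 75.4054
  f12: (p7, p0, p9) → 24.1096
  f13: (p7, p5, p2) → 12.4678
  f14: (p7, p0, p5) → 10.7288
Σ area = 584.623

Euler: V−E+F = 9−21+14 = 2.


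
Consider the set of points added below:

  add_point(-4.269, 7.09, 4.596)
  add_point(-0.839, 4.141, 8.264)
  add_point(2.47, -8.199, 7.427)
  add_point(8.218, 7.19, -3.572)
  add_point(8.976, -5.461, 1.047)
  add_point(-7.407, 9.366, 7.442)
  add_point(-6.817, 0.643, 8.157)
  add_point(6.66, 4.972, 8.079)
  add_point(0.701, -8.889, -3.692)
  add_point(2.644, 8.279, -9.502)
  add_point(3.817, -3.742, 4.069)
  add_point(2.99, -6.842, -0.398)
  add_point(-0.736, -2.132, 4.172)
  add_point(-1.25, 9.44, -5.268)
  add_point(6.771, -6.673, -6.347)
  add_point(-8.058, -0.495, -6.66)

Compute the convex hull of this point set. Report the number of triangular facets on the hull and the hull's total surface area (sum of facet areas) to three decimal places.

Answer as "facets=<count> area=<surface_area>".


facets=20 area=1121.671

Hull vertices (12/16): indices [1, 2, 3, 4, 5, 6, 7, 8, 9, 13, 14, 15].

Per-facet area ½‖(b−a)×(c−a)‖:
  f1: (p5, p13, p15) → 84.6988
  f2: (p2, p14, p4) → 34.1015
  f3: (p7, p2, p4) → 58.8051
  f4: (p7, p2, p1) → 47.7511
  f5: (p7, p5, p1) → 22.6235
  f6: (p8, p14, p15) → 41.5355
  f7: (p8, p2, p14) → 38.4450
  f8: (p6, p5, p1) → 27.2408
  f9: (p6, p2, p1) → 42.7633
  f10: (p6, p5, p15) → 65.4028
  f11: (p6, p8, p15) → 90.3284
  f12: (p6, p8, p2) → 72.4302
  f13: (p3, p5, p13) → 67.3165
  f14: (p3, p7, p5) → 88.1951
  f15: (p3, p14, p4) → 51.6718
  f16: (p3, p7, p4) → 69.8662
  f17: (p9, p3, p13) → 24.0689
  f18: (p9, p3, p14) → 58.1561
  f19: (p9, p13, p15) → 35.2830
  f20: (p9, p14, p15) → 100.9876
Σ area = 1121.671

Check V−E+F: 12 − 30 + 20 = 2.


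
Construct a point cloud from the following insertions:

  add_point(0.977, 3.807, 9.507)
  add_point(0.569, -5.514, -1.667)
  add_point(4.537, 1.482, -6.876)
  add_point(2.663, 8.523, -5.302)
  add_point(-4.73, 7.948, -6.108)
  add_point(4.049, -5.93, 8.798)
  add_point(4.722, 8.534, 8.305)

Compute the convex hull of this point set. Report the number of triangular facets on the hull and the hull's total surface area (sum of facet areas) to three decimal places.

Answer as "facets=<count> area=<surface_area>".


Extreme-point indices: [0, 1, 2, 3, 4, 5, 6] — 7 of 7 on the boundary.

Area of each hull facet:
  f1: (p2, p5, p6) → 111.6511
  f2: (p1, p2, p4) → 54.2189
  f3: (p1, p2, p5) → 48.1711
  f4: (p0, p6, p4) → 51.9910
  f5: (p0, p5, p6) → 26.5864
  f6: (p0, p1, p4) → 103.8045
  f7: (p0, p1, p5) → 56.3578
  f8: (p3, p6, p4) → 49.6257
  f9: (p3, p2, p4) → 27.4708
  f10: (p3, p2, p6) → 50.5283
Σ area = 580.405

Check V−E+F: 7 − 15 + 10 = 2.

facets=10 area=580.405


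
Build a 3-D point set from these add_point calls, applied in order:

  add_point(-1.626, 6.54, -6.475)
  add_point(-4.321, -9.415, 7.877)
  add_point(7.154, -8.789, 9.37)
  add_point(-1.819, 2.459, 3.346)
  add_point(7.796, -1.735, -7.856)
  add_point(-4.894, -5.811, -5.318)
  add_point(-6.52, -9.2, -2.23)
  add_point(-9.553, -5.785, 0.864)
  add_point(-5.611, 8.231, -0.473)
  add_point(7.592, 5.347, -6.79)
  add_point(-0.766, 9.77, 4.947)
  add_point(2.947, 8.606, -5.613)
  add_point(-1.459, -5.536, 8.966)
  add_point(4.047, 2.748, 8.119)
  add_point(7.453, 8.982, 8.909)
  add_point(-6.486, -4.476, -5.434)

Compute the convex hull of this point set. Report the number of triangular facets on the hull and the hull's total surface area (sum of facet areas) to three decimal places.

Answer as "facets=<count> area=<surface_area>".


Extreme-point indices: [0, 1, 2, 4, 5, 6, 7, 8, 9, 10, 11, 12, 14, 15] — 14 of 16 on the boundary.

Triangle areas on the boundary:
  f1: (p14, p2, p4) → 151.5265
  f2: (p6, p2, p4) → 138.0255
  f3: (p12, p14, p10) → 71.6708
  f4: (p12, p14, p2) → 77.0966
  f5: (p8, p10, p7) → 51.6898
  f6: (p9, p14, p4) → 53.6746
  f7: (p9, p0, p4) → 32.8870
  f8: (p15, p0, p4) → 73.0000
  f9: (p15, p6, p7) → 15.4453
  f10: (p15, p8, p7) → 48.3390
  f11: (p15, p8, p0) → 44.5806
  f12: (p1, p6, p2) → 56.4780
  f13: (p1, p12, p2) → 21.9016
  f14: (p1, p6, p7) → 25.9221
  f15: (p1, p10, p7) → 86.3232
  f16: (p1, p12, p10) → 26.8397
  f17: (p11, p9, p0) → 13.1196
  f18: (p11, p8, p10) → 36.4339
  f19: (p11, p8, p0) → 18.2233
  f20: (p11, p14, p10) → 51.2697
  f21: (p11, p9, p14) → 44.0509
  f22: (p5, p6, p4) → 25.3402
  f23: (p5, p15, p4) → 12.1229
  f24: (p5, p15, p6) → 4.9298
Σ area = 1180.891

Euler characteristic 14−36+24 = 2 ✓

facets=24 area=1180.891


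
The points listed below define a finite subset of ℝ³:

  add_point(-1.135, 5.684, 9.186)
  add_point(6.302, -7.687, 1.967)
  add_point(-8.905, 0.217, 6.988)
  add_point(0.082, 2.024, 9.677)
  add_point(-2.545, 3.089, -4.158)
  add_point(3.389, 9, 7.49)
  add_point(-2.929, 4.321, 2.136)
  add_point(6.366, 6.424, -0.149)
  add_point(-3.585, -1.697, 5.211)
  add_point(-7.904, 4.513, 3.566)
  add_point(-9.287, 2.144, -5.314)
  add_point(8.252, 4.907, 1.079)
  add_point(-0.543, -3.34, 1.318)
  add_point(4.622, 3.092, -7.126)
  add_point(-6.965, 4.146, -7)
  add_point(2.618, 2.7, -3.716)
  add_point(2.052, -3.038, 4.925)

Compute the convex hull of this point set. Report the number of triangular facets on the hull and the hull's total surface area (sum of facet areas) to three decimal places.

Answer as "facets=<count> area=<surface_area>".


11 of the 17 inputs are extreme points: [0, 1, 2, 3, 5, 7, 9, 10, 11, 13, 14].

Per-facet area ½‖(b−a)×(c−a)‖:
  f1: (p13, p1, p10) → 99.8146
  f2: (p13, p1, p11) → 57.3628
  f3: (p5, p1, p11) → 54.7227
  f4: (p5, p3, p1) → 53.5512
  f5: (p2, p1, p10) → 109.3614
  f6: (p2, p3, p1) → 65.6728
  f7: (p14, p13, p10) → 16.0628
  f8: (p7, p13, p11) → 10.2041
  f9: (p7, p5, p11) → 11.6619
  f10: (p7, p14, p13) → 45.4287
  f11: (p7, p14, p5) → 64.4816
  f12: (p0, p5, p3) → 10.7636
  f13: (p0, p2, p3) → 18.3564
  f14: (p9, p14, p5) → 65.7907
  f15: (p9, p0, p5) → 22.8107
  f16: (p9, p14, p10) → 15.8763
  f17: (p9, p2, p10) → 24.1756
  f18: (p9, p0, p2) → 24.4954
Σ area = 770.593

Euler: V−E+F = 11−27+18 = 2.

facets=18 area=770.593


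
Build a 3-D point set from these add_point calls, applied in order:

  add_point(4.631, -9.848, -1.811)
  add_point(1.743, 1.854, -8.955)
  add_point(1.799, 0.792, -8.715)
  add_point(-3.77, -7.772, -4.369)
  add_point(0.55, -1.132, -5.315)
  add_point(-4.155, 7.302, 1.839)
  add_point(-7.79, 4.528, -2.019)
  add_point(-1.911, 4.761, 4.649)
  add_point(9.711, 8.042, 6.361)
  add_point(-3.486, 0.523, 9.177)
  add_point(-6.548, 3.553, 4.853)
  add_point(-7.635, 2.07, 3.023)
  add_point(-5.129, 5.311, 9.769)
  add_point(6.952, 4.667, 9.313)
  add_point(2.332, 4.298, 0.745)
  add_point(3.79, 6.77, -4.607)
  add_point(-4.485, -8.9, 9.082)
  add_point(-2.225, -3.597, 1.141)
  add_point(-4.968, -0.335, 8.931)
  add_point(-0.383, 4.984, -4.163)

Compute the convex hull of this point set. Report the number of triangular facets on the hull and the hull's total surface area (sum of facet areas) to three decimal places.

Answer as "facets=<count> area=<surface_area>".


12 of the 20 inputs are extreme points: [0, 1, 2, 3, 5, 6, 8, 11, 12, 13, 15, 16].

Area of each hull facet:
  f1: (p1, p0, p8) → 124.9302
  f2: (p5, p12, p6) → 22.1534
  f3: (p5, p12, p8) → 59.2087
  f4: (p2, p1, p0) → 2.6803
  f5: (p15, p1, p8) → 27.6347
  f6: (p15, p5, p8) → 63.0145
  f7: (p15, p1, p6) → 39.8147
  f8: (p15, p5, p6) → 30.6196
  f9: (p3, p16, p0) → 59.0195
  f10: (p3, p2, p0) → 49.2841
  f11: (p3, p1, p6) → 66.3687
  f12: (p3, p2, p1) → 3.5331
  f13: (p11, p12, p6) → 17.7666
  f14: (p11, p16, p12) → 50.5636
  f15: (p11, p3, p6) → 35.6553
  f16: (p11, p3, p16) → 74.3539
  f17: (p13, p12, p8) → 27.4138
  f18: (p13, p16, p12) → 85.7808
  f19: (p13, p0, p8) → 47.1964
  f20: (p13, p16, p0) → 118.2384
Σ area = 1005.230

Euler characteristic 12−30+20 = 2 ✓

facets=20 area=1005.230


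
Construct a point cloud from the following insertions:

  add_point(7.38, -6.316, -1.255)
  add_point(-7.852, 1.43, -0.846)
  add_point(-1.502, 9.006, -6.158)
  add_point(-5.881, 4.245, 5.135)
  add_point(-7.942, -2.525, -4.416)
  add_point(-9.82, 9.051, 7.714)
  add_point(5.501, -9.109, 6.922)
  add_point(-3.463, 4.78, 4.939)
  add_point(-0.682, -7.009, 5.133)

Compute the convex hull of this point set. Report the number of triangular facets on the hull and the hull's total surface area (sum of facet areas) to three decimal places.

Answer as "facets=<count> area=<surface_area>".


Extreme-point indices: [0, 2, 4, 5, 6, 7, 8] — 7 of 9 on the boundary.

Facet areas (half cross-product norm):
  f1: (p4, p2, p5) → 100.5844
  f2: (p4, p2, p0) → 104.3339
  f3: (p4, p6, p0) → 71.0703
  f4: (p7, p2, p5) → 47.3698
  f5: (p7, p6, p5) → 39.1012
  f6: (p7, p2, p0) → 98.1870
  f7: (p7, p6, p0) → 71.0956
  f8: (p8, p6, p5) → 46.4421
  f9: (p8, p4, p5) → 105.0664
  f10: (p8, p4, p6) → 24.6037
Σ area = 707.854

Euler: V−E+F = 7−15+10 = 2.

facets=10 area=707.854


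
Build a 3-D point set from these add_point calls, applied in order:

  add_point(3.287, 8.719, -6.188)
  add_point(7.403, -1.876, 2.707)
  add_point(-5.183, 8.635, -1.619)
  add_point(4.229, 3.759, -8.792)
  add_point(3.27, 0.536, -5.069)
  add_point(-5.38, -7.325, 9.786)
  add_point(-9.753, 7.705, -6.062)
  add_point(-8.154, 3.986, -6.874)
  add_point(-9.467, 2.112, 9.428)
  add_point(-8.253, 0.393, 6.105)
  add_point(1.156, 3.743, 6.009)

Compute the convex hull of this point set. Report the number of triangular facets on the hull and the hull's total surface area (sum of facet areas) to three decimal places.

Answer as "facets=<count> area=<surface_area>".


facets=16 area=804.116

Extreme-point indices: [0, 1, 2, 3, 4, 5, 6, 7, 8, 10] — 10 of 11 on the boundary.

Facet areas (half cross-product norm):
  f1: (p7, p3, p6) → 23.3701
  f2: (p7, p8, p6) → 33.7254
  f3: (p7, p8, p5) → 84.2100
  f4: (p10, p5, p1) → 60.3103
  f5: (p10, p8, p5) → 56.4592
  f6: (p4, p7, p5) → 111.8382
  f7: (p4, p7, p3) → 30.0783
  f8: (p4, p5, p1) → 70.7803
  f9: (p4, p3, p1) → 16.0071
  f10: (p0, p3, p1) → 37.4690
  f11: (p0, p10, p1) → 58.8560
  f12: (p0, p3, p6) → 36.9574
  f13: (p2, p8, p6) → 41.9547
  f14: (p2, p0, p6) → 29.5856
  f15: (p2, p10, p8) → 60.1017
  f16: (p2, p0, p10) → 52.4127
Σ area = 804.116

Euler characteristic 10−24+16 = 2 ✓


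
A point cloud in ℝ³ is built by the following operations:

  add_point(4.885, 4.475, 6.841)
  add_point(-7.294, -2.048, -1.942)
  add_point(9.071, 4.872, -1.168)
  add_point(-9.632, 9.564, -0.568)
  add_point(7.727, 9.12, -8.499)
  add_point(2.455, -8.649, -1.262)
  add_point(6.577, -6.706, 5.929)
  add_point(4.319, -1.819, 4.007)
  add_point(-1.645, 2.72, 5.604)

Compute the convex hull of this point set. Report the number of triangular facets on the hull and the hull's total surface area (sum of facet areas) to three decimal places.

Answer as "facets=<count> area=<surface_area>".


facets=12 area=793.060

Extreme-point indices: [0, 1, 2, 3, 4, 5, 6, 8] — 8 of 9 on the boundary.

Facet areas (half cross-product norm):
  f1: (p4, p5, p2) → 59.9715
  f2: (p4, p0, p3) → 130.4078
  f3: (p4, p0, p2) → 27.4848
  f4: (p8, p0, p3) → 34.4408
  f5: (p1, p4, p3) → 110.2404
  f6: (p1, p4, p5) → 111.8558
  f7: (p1, p8, p3) → 57.2447
  f8: (p6, p8, p0) → 38.6896
  f9: (p6, p5, p2) → 58.0590
  f10: (p6, p0, p2) → 51.0700
  f11: (p6, p1, p5) → 47.5392
  f12: (p6, p1, p8) → 66.0569
Σ area = 793.060

Check V−E+F: 8 − 18 + 12 = 2.


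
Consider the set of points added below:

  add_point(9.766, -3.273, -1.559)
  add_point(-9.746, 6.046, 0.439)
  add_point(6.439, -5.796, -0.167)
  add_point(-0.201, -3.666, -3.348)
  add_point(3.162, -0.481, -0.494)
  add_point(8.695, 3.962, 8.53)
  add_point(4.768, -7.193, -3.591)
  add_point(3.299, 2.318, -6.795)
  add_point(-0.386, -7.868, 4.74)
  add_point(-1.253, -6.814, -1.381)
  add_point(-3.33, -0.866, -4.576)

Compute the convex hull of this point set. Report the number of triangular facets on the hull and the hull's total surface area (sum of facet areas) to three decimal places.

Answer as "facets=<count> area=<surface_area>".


facets=14 area=655.061

9 of the 11 inputs are extreme points: [0, 1, 2, 5, 6, 7, 8, 9, 10].

Per-facet area ½‖(b−a)×(c−a)‖:
  f1: (p5, p8, p1) → 129.3799
  f2: (p7, p10, p1) → 37.8488
  f3: (p7, p5, p1) → 123.3600
  f4: (p7, p5, p0) → 62.4009
  f5: (p6, p7, p0) → 31.7284
  f6: (p6, p7, p10) → 36.4207
  f7: (p2, p6, p0) → 8.6656
  f8: (p2, p6, p8) → 17.5216
  f9: (p2, p5, p0) → 27.4212
  f10: (p2, p5, p8) → 57.3100
  f11: (p9, p6, p8) → 19.7547
  f12: (p9, p6, p10) → 22.3642
  f13: (p9, p8, p1) → 48.4143
  f14: (p9, p10, p1) → 32.4710
Σ area = 655.061

Check V−E+F: 9 − 21 + 14 = 2.


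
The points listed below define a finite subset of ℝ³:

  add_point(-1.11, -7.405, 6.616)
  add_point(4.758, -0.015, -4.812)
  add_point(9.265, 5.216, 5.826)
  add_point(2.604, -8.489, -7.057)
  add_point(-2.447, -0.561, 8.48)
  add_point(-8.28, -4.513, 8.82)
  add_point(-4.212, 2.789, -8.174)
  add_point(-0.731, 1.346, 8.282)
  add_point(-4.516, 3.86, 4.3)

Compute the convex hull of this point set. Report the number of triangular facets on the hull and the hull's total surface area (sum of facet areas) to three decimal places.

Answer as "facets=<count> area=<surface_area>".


facets=14 area=711.500

Extreme-point indices: [0, 1, 2, 3, 4, 5, 6, 7, 8] — 9 of 9 on the boundary.

Per-facet area ½‖(b−a)×(c−a)‖:
  f1: (p6, p3, p5) → 119.6996
  f2: (p0, p3, p5) → 48.6368
  f3: (p0, p3, p2) → 114.8405
  f4: (p8, p6, p5) → 59.2958
  f5: (p8, p6, p2) → 86.8539
  f6: (p1, p3, p2) → 41.9395
  f7: (p1, p6, p2) → 55.3148
  f8: (p1, p6, p3) → 45.0243
  f9: (p7, p8, p5) → 28.3148
  f10: (p7, p8, p2) → 31.9312
  f11: (p4, p0, p2) → 47.1550
  f12: (p4, p7, p2) → 6.6075
  f13: (p4, p0, p5) → 23.6959
  f14: (p4, p7, p5) → 2.1907
Σ area = 711.500

Euler characteristic 9−21+14 = 2 ✓


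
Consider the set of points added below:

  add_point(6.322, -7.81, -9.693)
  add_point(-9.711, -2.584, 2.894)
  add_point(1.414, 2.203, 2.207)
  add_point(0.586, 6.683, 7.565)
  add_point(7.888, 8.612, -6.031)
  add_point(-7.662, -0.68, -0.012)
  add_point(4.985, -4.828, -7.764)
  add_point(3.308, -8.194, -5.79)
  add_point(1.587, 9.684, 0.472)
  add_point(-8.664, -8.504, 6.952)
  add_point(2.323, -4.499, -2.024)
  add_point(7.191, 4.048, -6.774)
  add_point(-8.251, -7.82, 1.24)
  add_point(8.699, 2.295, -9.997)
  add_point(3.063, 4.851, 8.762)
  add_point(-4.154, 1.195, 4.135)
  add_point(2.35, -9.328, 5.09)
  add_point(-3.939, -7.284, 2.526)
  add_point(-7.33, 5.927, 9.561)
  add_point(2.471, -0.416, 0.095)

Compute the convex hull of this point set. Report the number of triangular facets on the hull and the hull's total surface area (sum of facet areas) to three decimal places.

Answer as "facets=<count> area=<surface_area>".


Hull vertices (13/20): indices [0, 1, 3, 4, 5, 7, 8, 9, 12, 13, 14, 16, 18].

Area of each hull facet:
  f1: (p0, p16, p13) → 78.5224
  f2: (p5, p0, p13) → 94.0689
  f3: (p5, p18, p1) → 22.3095
  f4: (p5, p8, p18) → 71.3368
  f5: (p12, p5, p1) → 11.4070
  f6: (p12, p5, p0) → 65.3002
  f7: (p14, p16, p13) → 135.7241
  f8: (p4, p5, p13) → 70.7416
  f9: (p4, p5, p8) → 59.4227
  f10: (p4, p14, p13) → 56.8284
  f11: (p4, p14, p8) → 39.6304
  f12: (p7, p0, p16) → 14.6070
  f13: (p7, p12, p0) → 12.4574
  f14: (p9, p14, p16) → 81.9502
  f15: (p9, p14, p18) → 77.1319
  f16: (p9, p7, p16) → 59.6542
  f17: (p9, p7, p12) → 32.0060
  f18: (p9, p18, p1) → 38.7731
  f19: (p9, p12, p1) → 16.0628
  f20: (p3, p8, p18) → 29.4177
  f21: (p3, p14, p18) → 10.9958
  f22: (p3, p14, p8) → 11.4729
Σ area = 1089.821

Euler characteristic 13−33+22 = 2 ✓

facets=22 area=1089.821


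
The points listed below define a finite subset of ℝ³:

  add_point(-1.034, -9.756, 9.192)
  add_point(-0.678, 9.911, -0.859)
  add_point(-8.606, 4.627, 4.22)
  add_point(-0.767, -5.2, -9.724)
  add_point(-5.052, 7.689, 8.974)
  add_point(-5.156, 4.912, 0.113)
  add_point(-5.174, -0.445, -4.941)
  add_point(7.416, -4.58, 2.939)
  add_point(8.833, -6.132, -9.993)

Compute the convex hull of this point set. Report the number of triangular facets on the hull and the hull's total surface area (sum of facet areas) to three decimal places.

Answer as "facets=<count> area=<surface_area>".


Points on the hull: [0, 1, 2, 3, 4, 6, 7, 8] (8 of 9).

Per-facet area ½‖(b−a)×(c−a)‖:
  f1: (p4, p1, p2) → 34.6101
  f2: (p4, p0, p2) → 56.6699
  f3: (p3, p1, p8) → 84.1613
  f4: (p3, p0, p8) → 93.8622
  f5: (p7, p0, p8) → 63.9826
  f6: (p7, p4, p0) → 100.8405
  f7: (p7, p1, p8) → 111.2847
  f8: (p7, p4, p1) → 91.9851
  f9: (p6, p1, p2) → 54.6620
  f10: (p6, p3, p1) → 41.7087
  f11: (p6, p0, p2) → 89.7682
  f12: (p6, p3, p0) → 70.1408
Σ area = 893.676

Euler characteristic 8−18+12 = 2 ✓

facets=12 area=893.676


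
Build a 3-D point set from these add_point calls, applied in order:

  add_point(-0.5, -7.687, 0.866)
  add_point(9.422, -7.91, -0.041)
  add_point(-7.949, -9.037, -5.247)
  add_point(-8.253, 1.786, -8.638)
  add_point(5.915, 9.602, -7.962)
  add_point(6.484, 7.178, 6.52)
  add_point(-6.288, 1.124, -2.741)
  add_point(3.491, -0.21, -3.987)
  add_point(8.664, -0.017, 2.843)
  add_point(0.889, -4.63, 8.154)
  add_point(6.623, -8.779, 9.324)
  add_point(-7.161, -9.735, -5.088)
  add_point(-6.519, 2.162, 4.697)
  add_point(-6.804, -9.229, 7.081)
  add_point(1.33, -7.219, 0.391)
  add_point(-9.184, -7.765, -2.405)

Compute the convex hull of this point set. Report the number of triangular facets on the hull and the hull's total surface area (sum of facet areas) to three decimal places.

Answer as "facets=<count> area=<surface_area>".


facets=20 area=1185.065

Extreme-point indices: [1, 2, 3, 4, 5, 8, 9, 10, 11, 12, 13, 15] — 12 of 16 on the boundary.

Per-facet area ½‖(b−a)×(c−a)‖:
  f1: (p11, p4, p1) → 167.0212
  f2: (p11, p10, p1) → 85.5177
  f3: (p5, p12, p4) → 102.7019
  f4: (p13, p11, p15) → 17.0921
  f5: (p13, p11, p10) → 81.3928
  f6: (p13, p12, p15) → 54.2258
  f7: (p3, p11, p4) → 91.1343
  f8: (p3, p12, p4) → 107.3906
  f9: (p3, p12, p15) → 66.3811
  f10: (p8, p10, p1) → 39.8723
  f11: (p8, p5, p10) → 43.0189
  f12: (p8, p4, p1) → 57.5370
  f13: (p8, p5, p4) → 59.0100
  f14: (p9, p5, p12) → 66.3631
  f15: (p9, p13, p12) → 45.6521
  f16: (p9, p5, p10) → 46.2855
  f17: (p9, p13, p10) → 29.5905
  f18: (p2, p11, p15) → 1.6380
  f19: (p2, p3, p15) → 18.8684
  f20: (p2, p3, p11) → 4.3722
Σ area = 1185.065

Check V−E+F: 12 − 30 + 20 = 2.


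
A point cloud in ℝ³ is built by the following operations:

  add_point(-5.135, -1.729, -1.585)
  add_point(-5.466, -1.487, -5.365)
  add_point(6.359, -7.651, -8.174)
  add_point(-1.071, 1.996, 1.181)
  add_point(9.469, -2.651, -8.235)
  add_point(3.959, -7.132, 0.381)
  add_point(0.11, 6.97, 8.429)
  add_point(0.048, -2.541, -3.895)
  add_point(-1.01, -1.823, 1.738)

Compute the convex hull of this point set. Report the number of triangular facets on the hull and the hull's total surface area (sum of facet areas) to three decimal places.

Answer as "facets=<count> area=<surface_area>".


7 of the 9 inputs are extreme points: [0, 1, 2, 4, 5, 6, 8].

Area of each hull facet:
  f1: (p6, p4, p1) → 129.4155
  f2: (p2, p4, p1) → 40.0072
  f3: (p5, p2, p1) → 53.8968
  f4: (p5, p6, p4) → 92.1513
  f5: (p5, p2, p4) → 26.0666
  f6: (p0, p6, p1) → 19.5980
  f7: (p0, p5, p1) → 19.5922
  f8: (p8, p5, p6) → 32.5164
  f9: (p8, p0, p6) → 26.3834
  f10: (p8, p0, p5) → 17.7760
Σ area = 457.403

Euler: V−E+F = 7−15+10 = 2.

facets=10 area=457.403


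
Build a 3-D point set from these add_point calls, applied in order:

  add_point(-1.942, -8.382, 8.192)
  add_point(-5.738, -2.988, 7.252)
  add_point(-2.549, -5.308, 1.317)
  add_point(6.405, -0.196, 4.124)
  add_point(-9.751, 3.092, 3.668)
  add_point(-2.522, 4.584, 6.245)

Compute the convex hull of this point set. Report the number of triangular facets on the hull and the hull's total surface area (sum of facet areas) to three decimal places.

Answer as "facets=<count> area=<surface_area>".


Hull vertices (6/6): indices [0, 1, 2, 3, 4, 5].

Triangle areas on the boundary:
  f1: (p2, p3, p4) → 59.9737
  f2: (p2, p0, p4) → 42.1525
  f3: (p2, p0, p3) → 40.1148
  f4: (p5, p3, p4) → 31.0058
  f5: (p5, p0, p3) → 60.1343
  f6: (p1, p0, p4) → 8.4285
  f7: (p1, p5, p4) → 28.1867
  f8: (p1, p5, p0) → 23.3133
Σ area = 293.310

Check V−E+F: 6 − 12 + 8 = 2.

facets=8 area=293.310


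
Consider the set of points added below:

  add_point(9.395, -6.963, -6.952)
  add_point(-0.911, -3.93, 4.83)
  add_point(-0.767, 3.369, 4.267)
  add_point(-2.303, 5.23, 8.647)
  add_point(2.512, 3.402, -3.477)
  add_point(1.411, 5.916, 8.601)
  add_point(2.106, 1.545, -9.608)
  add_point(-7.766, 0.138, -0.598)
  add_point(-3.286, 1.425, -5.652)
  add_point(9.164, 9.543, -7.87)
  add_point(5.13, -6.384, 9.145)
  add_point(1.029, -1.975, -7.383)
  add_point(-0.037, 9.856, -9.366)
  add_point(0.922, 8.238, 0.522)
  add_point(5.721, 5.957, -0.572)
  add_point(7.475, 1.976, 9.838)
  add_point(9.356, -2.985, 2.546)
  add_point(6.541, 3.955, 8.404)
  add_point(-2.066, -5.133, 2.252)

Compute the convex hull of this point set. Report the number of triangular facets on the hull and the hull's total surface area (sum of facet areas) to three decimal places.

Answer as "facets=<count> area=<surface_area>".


facets=28 area=1033.774

16 of the 19 inputs are extreme points: [0, 1, 3, 5, 6, 7, 8, 9, 10, 11, 12, 13, 15, 16, 17, 18].

Area of each hull facet:
  f1: (p6, p9, p0) → 61.9295
  f2: (p6, p9, p12) → 38.5079
  f3: (p3, p12, p7) → 90.1686
  f4: (p3, p10, p15) → 45.1465
  f5: (p11, p6, p0) → 20.4221
  f6: (p8, p12, p7) → 25.2954
  f7: (p8, p6, p12) → 28.1321
  f8: (p8, p11, p7) → 15.8613
  f9: (p8, p11, p6) → 12.2652
  f10: (p18, p10, p0) → 73.6140
  f11: (p18, p11, p7) → 41.7922
  f12: (p18, p11, p0) → 51.5922
  f13: (p16, p10, p0) → 36.4139
  f14: (p16, p10, p15) → 33.1515
  f15: (p16, p9, p0) → 80.2208
  f16: (p16, p9, p15) → 73.1591
  f17: (p13, p9, p12) → 45.3638
  f18: (p13, p3, p12) → 21.8842
  f19: (p1, p3, p10) → 38.5061
  f20: (p1, p18, p10) → 9.3118
  f21: (p1, p3, p7) → 46.5246
  f22: (p1, p18, p7) → 12.1160
  f23: (p5, p3, p15) → 9.7130
  f24: (p5, p13, p3) → 15.9020
  f25: (p5, p13, p9) → 36.9739
  f26: (p17, p9, p15) → 16.2266
  f27: (p17, p5, p15) → 5.8383
  f28: (p17, p5, p9) → 47.7412
Σ area = 1033.774

Euler: V−E+F = 16−42+28 = 2.


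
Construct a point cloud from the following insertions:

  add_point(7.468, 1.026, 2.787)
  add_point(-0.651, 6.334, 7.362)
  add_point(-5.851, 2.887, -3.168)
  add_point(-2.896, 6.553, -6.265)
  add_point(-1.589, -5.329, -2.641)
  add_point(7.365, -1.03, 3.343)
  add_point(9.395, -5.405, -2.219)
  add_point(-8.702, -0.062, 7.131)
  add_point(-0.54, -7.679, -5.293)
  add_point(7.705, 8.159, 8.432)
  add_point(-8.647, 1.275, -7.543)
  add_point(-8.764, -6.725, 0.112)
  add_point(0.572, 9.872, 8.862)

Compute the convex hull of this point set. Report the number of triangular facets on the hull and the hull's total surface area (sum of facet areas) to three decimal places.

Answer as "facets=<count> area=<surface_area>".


facets=14 area=914.757

Points on the hull: [3, 5, 6, 7, 8, 9, 10, 11, 12] (9 of 13).

Area of each hull facet:
  f1: (p3, p10, p12) → 55.9742
  f2: (p7, p10, p11) → 53.5827
  f3: (p7, p10, p12) → 100.7663
  f4: (p8, p6, p11) → 42.1882
  f5: (p8, p10, p11) → 51.9181
  f6: (p8, p3, p6) → 76.8999
  f7: (p8, p3, p10) → 48.5792
  f8: (p9, p7, p12) → 44.1399
  f9: (p9, p3, p6) → 135.6945
  f10: (p9, p3, p12) → 57.9725
  f11: (p5, p9, p6) → 18.6216
  f12: (p5, p9, p7) → 86.1473
  f13: (p5, p6, p11) → 63.8745
  f14: (p5, p7, p11) → 78.3977
Σ area = 914.757

Check V−E+F: 9 − 21 + 14 = 2.


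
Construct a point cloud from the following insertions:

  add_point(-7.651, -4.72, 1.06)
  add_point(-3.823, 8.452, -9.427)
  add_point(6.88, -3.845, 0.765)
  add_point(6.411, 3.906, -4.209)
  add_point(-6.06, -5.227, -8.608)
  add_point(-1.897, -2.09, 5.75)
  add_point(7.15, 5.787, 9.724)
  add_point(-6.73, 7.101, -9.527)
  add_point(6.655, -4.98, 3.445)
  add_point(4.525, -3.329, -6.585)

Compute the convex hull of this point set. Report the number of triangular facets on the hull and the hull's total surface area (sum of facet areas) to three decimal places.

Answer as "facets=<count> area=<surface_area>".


Points on the hull: [0, 1, 2, 3, 4, 5, 6, 7, 8, 9] (10 of 10).

Per-facet area ½‖(b−a)×(c−a)‖:
  f1: (p7, p6, p0) → 158.1822
  f2: (p4, p7, p0) → 60.7276
  f3: (p8, p4, p0) → 71.1591
  f4: (p5, p6, p0) → 19.6731
  f5: (p5, p8, p0) → 33.2984
  f6: (p5, p8, p6) → 54.3045
  f7: (p9, p8, p4) → 53.2422
  f8: (p1, p4, p7) → 18.4589
  f9: (p1, p9, p4) → 72.0791
  f10: (p1, p7, p6) → 32.2922
  f11: (p2, p8, p6) → 18.0671
  f12: (p2, p9, p8) → 5.4693
  f13: (p3, p1, p6) → 79.2306
  f14: (p3, p1, p9) → 48.4574
  f15: (p3, p2, p6) → 58.7858
  f16: (p3, p2, p9) → 28.9503
Σ area = 812.378

Check V−E+F: 10 − 24 + 16 = 2.

facets=16 area=812.378


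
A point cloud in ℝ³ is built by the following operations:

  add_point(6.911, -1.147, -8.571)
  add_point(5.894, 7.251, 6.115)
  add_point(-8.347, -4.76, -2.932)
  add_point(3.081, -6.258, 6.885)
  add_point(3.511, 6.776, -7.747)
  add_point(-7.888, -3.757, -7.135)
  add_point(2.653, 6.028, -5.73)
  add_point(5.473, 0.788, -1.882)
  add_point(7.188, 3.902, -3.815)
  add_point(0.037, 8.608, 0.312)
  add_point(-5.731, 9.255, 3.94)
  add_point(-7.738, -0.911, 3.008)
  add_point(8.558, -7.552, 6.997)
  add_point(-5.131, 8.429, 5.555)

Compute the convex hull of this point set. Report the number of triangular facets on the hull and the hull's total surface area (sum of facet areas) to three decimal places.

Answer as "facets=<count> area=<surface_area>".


facets=20 area=934.068

Extreme-point indices: [0, 1, 2, 3, 4, 5, 8, 9, 10, 11, 12, 13] — 12 of 14 on the boundary.

Area of each hull facet:
  f1: (p11, p10, p2) → 28.9714
  f2: (p5, p12, p2) → 38.8989
  f3: (p5, p0, p12) → 127.4574
  f4: (p5, p10, p2) → 33.7048
  f5: (p8, p0, p12) → 54.7937
  f6: (p8, p1, p12) → 76.4043
  f7: (p13, p11, p10) → 9.5236
  f8: (p13, p1, p10) → 9.7187
  f9: (p4, p5, p10) → 109.0621
  f10: (p4, p5, p0) → 63.5302
  f11: (p4, p8, p0) → 21.0206
  f12: (p4, p8, p1) → 29.7656
  f13: (p3, p13, p11) → 63.2653
  f14: (p3, p12, p2) → 27.1820
  f15: (p3, p11, p2) → 44.7977
  f16: (p3, p1, p12) → 38.8814
  f17: (p3, p13, p1) → 76.3640
  f18: (p9, p1, p10) → 27.7758
  f19: (p9, p4, p10) → 17.4582
  f20: (p9, p4, p1) → 35.4925
Σ area = 934.068

Check V−E+F: 12 − 30 + 20 = 2.


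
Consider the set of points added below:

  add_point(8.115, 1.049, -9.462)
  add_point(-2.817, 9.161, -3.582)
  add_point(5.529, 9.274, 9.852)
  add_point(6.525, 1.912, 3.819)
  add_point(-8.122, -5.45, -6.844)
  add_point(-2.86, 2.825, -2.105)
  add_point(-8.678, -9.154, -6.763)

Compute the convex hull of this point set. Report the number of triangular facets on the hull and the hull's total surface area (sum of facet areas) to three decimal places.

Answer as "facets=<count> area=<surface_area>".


Hull vertices (6/7): indices [0, 1, 2, 3, 4, 6].

Facet areas (half cross-product norm):
  f1: (p1, p2, p0) → 117.1265
  f2: (p3, p0, p6) → 130.1803
  f3: (p3, p2, p6) → 80.1513
  f4: (p3, p2, p0) → 46.6362
  f5: (p4, p0, p6) → 28.6338
  f6: (p4, p1, p0) → 110.8108
  f7: (p4, p2, p6) → 38.3311
  f8: (p4, p1, p2) → 117.3105
Σ area = 669.180

Check V−E+F: 6 − 12 + 8 = 2.

facets=8 area=669.180


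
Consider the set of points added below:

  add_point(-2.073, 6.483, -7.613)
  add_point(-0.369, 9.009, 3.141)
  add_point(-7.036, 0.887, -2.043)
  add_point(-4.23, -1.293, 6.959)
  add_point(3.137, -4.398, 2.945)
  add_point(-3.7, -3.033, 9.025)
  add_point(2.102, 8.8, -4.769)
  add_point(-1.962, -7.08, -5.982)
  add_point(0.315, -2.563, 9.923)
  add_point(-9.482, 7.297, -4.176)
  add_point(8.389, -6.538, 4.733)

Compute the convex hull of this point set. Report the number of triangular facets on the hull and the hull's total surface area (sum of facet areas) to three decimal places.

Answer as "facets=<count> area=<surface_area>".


facets=14 area=757.271

9 of the 11 inputs are extreme points: [0, 1, 2, 5, 6, 7, 8, 9, 10].

Per-facet area ½‖(b−a)×(c−a)‖:
  f1: (p8, p1, p10) → 69.2833
  f2: (p6, p1, p9) → 45.5838
  f3: (p6, p1, p10) → 73.9990
  f4: (p5, p8, p10) → 17.1790
  f5: (p5, p2, p9) → 33.3700
  f6: (p5, p1, p9) → 81.4659
  f7: (p5, p8, p1) → 27.7553
  f8: (p7, p6, p10) → 118.3100
  f9: (p7, p5, p10) → 91.2933
  f10: (p7, p5, p2) → 62.4183
  f11: (p7, p2, p9) → 24.3563
  f12: (p0, p6, p9) → 20.6728
  f13: (p0, p7, p9) → 55.9771
  f14: (p0, p7, p6) → 35.6073
Σ area = 757.271

Check V−E+F: 9 − 21 + 14 = 2.


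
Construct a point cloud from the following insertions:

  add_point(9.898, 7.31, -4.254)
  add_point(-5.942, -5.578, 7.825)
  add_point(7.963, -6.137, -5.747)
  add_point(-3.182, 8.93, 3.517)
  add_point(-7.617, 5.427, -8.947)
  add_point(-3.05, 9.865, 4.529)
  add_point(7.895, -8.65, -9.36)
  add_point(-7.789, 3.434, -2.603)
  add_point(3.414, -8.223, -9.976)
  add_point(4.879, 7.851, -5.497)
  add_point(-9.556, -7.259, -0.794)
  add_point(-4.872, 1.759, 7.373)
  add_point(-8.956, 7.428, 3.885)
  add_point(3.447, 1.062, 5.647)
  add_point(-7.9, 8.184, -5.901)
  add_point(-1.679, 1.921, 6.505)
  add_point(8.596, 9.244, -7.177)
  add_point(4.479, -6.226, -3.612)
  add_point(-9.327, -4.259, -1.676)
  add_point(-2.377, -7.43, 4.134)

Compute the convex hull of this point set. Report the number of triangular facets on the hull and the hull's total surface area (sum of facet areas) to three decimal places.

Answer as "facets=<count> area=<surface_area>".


facets=26 area=1211.699

Hull vertices (15/20): indices [0, 1, 2, 4, 5, 6, 8, 10, 11, 12, 13, 14, 16, 18, 19].

Per-facet area ½‖(b−a)×(c−a)‖:
  f1: (p19, p6, p10) → 73.9471
  f2: (p19, p1, p10) → 23.4412
  f3: (p8, p6, p10) → 24.6780
  f4: (p8, p4, p10) → 112.7893
  f5: (p16, p6, p0) → 30.8368
  f6: (p16, p5, p0) → 29.5733
  f7: (p16, p8, p6) → 40.9504
  f8: (p16, p8, p4) → 133.3292
  f9: (p12, p1, p10) → 65.0845
  f10: (p2, p6, p0) → 22.7650
  f11: (p2, p19, p6) → 27.3283
  f12: (p11, p12, p1) → 21.5617
  f13: (p11, p12, p5) → 24.2748
  f14: (p13, p19, p1) → 28.3886
  f15: (p13, p11, p1) → 31.5799
  f16: (p13, p2, p19) → 69.2356
  f17: (p13, p11, p5) → 36.7294
  f18: (p13, p2, p0) → 81.6996
  f19: (p13, p5, p0) → 72.5064
  f20: (p14, p16, p5) → 90.0759
  f21: (p14, p16, p4) → 34.0215
  f22: (p14, p12, p5) → 31.6830
  f23: (p18, p12, p10) → 13.5418
  f24: (p18, p14, p12) → 59.7816
  f25: (p18, p4, p10) → 6.7933
  f26: (p18, p14, p4) → 25.1032
Σ area = 1211.699

Euler characteristic 15−39+26 = 2 ✓


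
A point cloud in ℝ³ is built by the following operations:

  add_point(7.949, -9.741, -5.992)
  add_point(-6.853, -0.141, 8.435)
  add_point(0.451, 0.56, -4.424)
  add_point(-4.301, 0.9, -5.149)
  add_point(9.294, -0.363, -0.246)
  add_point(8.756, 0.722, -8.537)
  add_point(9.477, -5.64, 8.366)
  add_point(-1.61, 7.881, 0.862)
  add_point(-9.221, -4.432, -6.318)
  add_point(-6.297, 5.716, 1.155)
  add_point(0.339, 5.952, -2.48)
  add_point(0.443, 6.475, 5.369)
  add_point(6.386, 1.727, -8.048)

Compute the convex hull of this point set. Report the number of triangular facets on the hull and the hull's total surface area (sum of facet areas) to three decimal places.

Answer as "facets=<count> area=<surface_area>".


Points on the hull: [0, 1, 3, 4, 5, 6, 7, 8, 9, 10, 11, 12] (12 of 13).

Triangle areas on the boundary:
  f1: (p1, p6, p8) → 133.7513
  f2: (p0, p6, p8) → 134.8264
  f3: (p0, p5, p8) → 94.6920
  f4: (p0, p5, p6) → 80.9528
  f5: (p4, p5, p6) → 17.3246
  f6: (p9, p1, p8) → 60.4564
  f7: (p9, p3, p8) → 27.7230
  f8: (p11, p1, p6) → 78.5937
  f9: (p11, p4, p6) → 62.9876
  f10: (p11, p9, p7) → 13.0491
  f11: (p11, p9, p1) → 35.6395
  f12: (p11, p5, p7) → 40.0830
  f13: (p11, p4, p5) → 49.5350
  f14: (p12, p5, p8) → 15.4275
  f15: (p12, p3, p8) → 30.7635
  f16: (p10, p12, p3) → 33.7687
  f17: (p10, p9, p7) → 10.7761
  f18: (p10, p9, p3) → 25.5348
  f19: (p10, p5, p7) → 9.1732
  f20: (p10, p12, p5) → 5.7618
Σ area = 960.820

Check V−E+F: 12 − 30 + 20 = 2.

facets=20 area=960.820


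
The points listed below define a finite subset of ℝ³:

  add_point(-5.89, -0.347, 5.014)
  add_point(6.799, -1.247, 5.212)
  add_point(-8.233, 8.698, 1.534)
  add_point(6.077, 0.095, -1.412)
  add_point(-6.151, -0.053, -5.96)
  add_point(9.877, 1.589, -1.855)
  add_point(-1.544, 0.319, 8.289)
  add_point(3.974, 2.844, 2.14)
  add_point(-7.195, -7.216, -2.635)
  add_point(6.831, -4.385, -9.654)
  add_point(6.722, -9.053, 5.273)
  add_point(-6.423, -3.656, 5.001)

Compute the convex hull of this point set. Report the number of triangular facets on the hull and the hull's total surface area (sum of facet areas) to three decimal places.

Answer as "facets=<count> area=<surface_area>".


Points on the hull: [0, 1, 2, 4, 5, 6, 7, 8, 9, 10, 11] (11 of 12).

Per-facet area ½‖(b−a)×(c−a)‖:
  f1: (p9, p5, p2) → 101.3279
  f2: (p9, p10, p5) → 67.2675
  f3: (p8, p9, p10) → 109.3743
  f4: (p4, p9, p2) → 68.8582
  f5: (p4, p8, p2) → 43.1021
  f6: (p4, p8, p9) → 56.3998
  f7: (p7, p5, p2) → 30.3852
  f8: (p7, p6, p2) → 53.1977
  f9: (p1, p10, p5) → 29.9629
  f10: (p1, p6, p10) → 34.7801
  f11: (p1, p7, p5) → 20.6037
  f12: (p1, p7, p6) → 24.3067
  f13: (p11, p8, p10) → 60.0196
  f14: (p11, p6, p10) → 45.5106
  f15: (p11, p8, p2) → 54.2211
  f16: (p0, p6, p2) → 26.2013
  f17: (p0, p11, p2) → 8.6133
  f18: (p0, p11, p6) → 8.8999
Σ area = 843.032

Euler characteristic 11−27+18 = 2 ✓

facets=18 area=843.032


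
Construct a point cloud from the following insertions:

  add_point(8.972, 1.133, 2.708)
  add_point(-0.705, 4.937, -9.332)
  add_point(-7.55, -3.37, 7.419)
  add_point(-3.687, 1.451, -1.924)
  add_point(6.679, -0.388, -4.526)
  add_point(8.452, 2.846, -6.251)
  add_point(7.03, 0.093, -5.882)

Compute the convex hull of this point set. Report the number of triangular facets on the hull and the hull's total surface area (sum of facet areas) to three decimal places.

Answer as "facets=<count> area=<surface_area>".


Hull vertices (7/7): indices [0, 1, 2, 3, 4, 5, 6].

Triangle areas on the boundary:
  f1: (p3, p0, p2) → 75.4853
  f2: (p3, p1, p2) → 1.6797
  f3: (p3, p1, p0) → 58.7322
  f4: (p6, p1, p2) → 94.4840
  f5: (p4, p0, p2) → 68.5244
  f6: (p4, p6, p2) → 8.1328
  f7: (p4, p6, p0) → 3.9668
  f8: (p5, p1, p0) → 41.4247
  f9: (p5, p6, p0) → 13.7815
  f10: (p5, p6, p1) → 15.1156
Σ area = 381.327

Check V−E+F: 7 − 15 + 10 = 2.

facets=10 area=381.327


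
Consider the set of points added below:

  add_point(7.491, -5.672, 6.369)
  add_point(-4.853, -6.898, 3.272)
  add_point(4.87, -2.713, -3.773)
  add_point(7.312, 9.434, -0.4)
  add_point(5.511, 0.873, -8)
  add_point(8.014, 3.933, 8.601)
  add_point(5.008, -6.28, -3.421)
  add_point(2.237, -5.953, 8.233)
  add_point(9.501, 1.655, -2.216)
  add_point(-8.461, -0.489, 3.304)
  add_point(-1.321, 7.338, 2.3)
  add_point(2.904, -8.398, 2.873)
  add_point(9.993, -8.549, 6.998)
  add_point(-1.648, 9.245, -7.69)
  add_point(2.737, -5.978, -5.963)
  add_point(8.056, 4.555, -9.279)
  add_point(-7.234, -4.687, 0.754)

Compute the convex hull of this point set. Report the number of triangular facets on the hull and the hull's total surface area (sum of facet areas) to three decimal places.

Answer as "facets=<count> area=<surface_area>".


Extreme-point indices: [1, 3, 4, 5, 6, 7, 8, 9, 10, 11, 12, 13, 14, 15, 16] — 15 of 17 on the boundary.

Per-facet area ½‖(b−a)×(c−a)‖:
  f1: (p13, p15, p3) → 50.7283
  f2: (p8, p15, p12) → 24.1393
  f3: (p8, p15, p3) → 31.5285
  f4: (p8, p5, p12) → 66.7391
  f5: (p8, p5, p3) → 41.4872
  f6: (p7, p5, p9) → 74.2209
  f7: (p7, p5, p12) → 46.4498
  f8: (p10, p5, p9) → 60.2996
  f9: (p10, p5, p3) → 46.7698
  f10: (p10, p13, p9) → 52.9494
  f11: (p10, p13, p3) → 45.0956
  f12: (p6, p15, p12) → 65.8560
  f13: (p6, p14, p12) → 5.9361
  f14: (p6, p14, p15) → 20.9705
  f15: (p16, p13, p9) → 40.9155
  f16: (p16, p14, p13) → 92.8012
  f17: (p4, p13, p15) → 24.9123
  f18: (p4, p14, p15) → 3.7559
  f19: (p4, p14, p13) → 38.0101
  f20: (p1, p7, p12) → 27.5249
  f21: (p1, p16, p14) → 24.3764
  f22: (p1, p7, p9) → 30.5116
  f23: (p1, p16, p9) → 9.9960
  f24: (p11, p14, p12) → 32.4268
  f25: (p11, p1, p12) → 18.3127
  f26: (p11, p1, p14) → 36.2361
Σ area = 1012.950

Euler characteristic 15−39+26 = 2 ✓

facets=26 area=1012.950


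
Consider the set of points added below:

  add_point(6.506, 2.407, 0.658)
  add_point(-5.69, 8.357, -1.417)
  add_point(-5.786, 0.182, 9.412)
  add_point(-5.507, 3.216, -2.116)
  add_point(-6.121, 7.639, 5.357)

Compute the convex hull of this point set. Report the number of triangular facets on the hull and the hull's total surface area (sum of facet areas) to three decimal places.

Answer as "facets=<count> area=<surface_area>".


facets=6 area=265.235

5 of the 5 inputs are extreme points: [0, 1, 2, 3, 4].

Facet areas (half cross-product norm):
  f1: (p2, p0, p4) → 60.1855
  f2: (p3, p2, p4) → 36.9477
  f3: (p3, p2, p0) → 72.0053
  f4: (p1, p0, p4) → 46.3916
  f5: (p1, p3, p4) → 17.7087
  f6: (p1, p3, p0) → 31.9961
Σ area = 265.235

Check V−E+F: 5 − 9 + 6 = 2.
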